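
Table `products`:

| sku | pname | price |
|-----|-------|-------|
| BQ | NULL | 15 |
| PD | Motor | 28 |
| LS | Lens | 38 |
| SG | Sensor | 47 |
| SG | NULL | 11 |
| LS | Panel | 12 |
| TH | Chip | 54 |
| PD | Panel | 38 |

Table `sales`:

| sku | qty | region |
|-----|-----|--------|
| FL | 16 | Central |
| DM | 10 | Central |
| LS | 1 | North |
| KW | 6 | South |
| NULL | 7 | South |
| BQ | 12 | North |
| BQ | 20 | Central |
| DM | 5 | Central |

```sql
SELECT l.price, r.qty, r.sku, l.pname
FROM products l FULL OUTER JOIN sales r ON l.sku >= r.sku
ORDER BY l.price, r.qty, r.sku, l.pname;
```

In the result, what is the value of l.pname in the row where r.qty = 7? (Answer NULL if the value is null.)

FULL OUTER JOIN keeps every row from both sides; unmatched rows get NULL for the other side's columns.
Matching on l.sku >= r.sku. A NULL in a compared column never satisfies the condition.
Matched pairs: 51; unmatched l rows kept: 0; unmatched r rows kept: 1.

NULL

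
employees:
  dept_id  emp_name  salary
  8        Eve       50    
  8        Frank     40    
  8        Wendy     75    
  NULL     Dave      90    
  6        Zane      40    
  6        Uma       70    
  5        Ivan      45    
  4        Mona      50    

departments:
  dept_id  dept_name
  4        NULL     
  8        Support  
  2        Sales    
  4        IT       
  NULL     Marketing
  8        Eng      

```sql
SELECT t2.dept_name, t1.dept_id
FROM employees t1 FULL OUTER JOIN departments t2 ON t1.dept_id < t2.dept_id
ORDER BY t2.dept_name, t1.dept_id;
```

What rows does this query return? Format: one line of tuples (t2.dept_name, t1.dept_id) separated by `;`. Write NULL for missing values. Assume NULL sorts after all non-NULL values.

FULL OUTER JOIN keeps every row from both sides; unmatched rows get NULL for the other side's columns.
Matching on t1.dept_id < t2.dept_id. A NULL in a compared column never satisfies the condition.
- t1 (dept_id=8) has no partner → padded with NULL.
- t1 (dept_id=8) has no partner → padded with NULL.
- t1 (dept_id=8) has no partner → padded with NULL.
- t1 (dept_id=NULL) has no partner → padded with NULL.
- t1 (dept_id=6) pairs with 2 row(s) of t2.
- t1 (dept_id=6) pairs with 2 row(s) of t2.
- t1 (dept_id=5) pairs with 2 row(s) of t2.
- t1 (dept_id=4) pairs with 2 row(s) of t2.
- 4 row(s) from t2 found no t1 partner → padded with NULL.

(Eng, 4); (Eng, 5); (Eng, 6); (Eng, 6); (IT, NULL); (Marketing, NULL); (Sales, NULL); (Support, 4); (Support, 5); (Support, 6); (Support, 6); (NULL, 8); (NULL, 8); (NULL, 8); (NULL, NULL); (NULL, NULL)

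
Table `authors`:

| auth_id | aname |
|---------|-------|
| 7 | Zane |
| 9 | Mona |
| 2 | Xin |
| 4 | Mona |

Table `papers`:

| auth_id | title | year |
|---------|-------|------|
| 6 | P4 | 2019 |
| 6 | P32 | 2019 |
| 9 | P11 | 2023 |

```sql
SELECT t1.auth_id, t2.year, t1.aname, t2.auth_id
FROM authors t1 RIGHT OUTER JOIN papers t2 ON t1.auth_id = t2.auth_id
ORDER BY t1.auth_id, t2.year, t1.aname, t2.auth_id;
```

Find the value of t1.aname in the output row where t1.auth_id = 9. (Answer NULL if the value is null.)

Mona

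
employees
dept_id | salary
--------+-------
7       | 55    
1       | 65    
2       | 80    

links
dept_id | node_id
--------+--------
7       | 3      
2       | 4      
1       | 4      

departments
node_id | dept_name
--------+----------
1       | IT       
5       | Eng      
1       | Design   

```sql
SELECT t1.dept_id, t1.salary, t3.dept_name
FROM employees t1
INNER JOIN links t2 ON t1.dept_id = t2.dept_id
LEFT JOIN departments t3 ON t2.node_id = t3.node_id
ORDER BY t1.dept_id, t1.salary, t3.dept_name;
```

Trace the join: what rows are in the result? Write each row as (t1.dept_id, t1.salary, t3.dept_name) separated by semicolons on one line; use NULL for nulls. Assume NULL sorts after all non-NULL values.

Evaluate left to right. First `employees t1 INNER JOIN links t2` on dept_id: 3 row(s).
Then LEFT JOIN `departments t3` on node_id: each of those 3 rows is kept; rows whose t2.node_id has no match in t3 get NULL for t3's columns.

(1, 65, NULL); (2, 80, NULL); (7, 55, NULL)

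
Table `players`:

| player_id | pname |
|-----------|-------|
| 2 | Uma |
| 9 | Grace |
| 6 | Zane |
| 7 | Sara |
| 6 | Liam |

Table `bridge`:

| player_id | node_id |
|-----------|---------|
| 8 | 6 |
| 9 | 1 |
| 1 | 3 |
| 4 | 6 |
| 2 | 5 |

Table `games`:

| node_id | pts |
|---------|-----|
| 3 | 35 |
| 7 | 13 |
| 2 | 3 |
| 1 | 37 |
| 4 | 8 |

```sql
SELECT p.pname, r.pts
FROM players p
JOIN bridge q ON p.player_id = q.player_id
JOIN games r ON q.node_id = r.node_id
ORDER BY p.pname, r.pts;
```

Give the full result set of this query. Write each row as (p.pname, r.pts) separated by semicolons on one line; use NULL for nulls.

(Grace, 37)

Joins associate left-to-right: players INNER JOIN bridge on player_id gives 2 intermediate row(s).
Then INNER JOIN `games r` on node_id: keep only rows whose q.node_id appears in r.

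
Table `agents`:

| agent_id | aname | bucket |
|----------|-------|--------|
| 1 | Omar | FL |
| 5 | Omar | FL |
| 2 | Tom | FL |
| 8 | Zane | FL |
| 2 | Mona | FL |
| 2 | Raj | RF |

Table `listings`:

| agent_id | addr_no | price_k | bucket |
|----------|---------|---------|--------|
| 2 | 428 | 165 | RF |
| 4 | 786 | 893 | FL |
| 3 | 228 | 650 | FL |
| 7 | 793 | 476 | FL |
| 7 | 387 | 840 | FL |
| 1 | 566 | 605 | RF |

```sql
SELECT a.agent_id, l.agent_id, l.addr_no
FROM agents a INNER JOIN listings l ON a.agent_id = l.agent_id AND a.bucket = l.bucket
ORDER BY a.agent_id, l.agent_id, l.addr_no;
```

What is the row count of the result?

1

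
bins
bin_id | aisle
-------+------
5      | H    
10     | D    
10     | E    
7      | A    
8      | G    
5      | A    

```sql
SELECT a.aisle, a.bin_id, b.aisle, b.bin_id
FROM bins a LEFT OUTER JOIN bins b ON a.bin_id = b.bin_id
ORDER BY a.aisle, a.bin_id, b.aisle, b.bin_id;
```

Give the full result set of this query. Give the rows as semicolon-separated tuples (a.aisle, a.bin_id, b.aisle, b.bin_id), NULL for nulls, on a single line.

LEFT JOIN keeps every row from `bins a`; unmatched rows get NULL for `bins b`'s columns.
Matching on a.bin_id = b.bin_id.
Matched pairs: 10; unmatched a rows kept: 0.

(A, 5, A, 5); (A, 5, H, 5); (A, 7, A, 7); (D, 10, D, 10); (D, 10, E, 10); (E, 10, D, 10); (E, 10, E, 10); (G, 8, G, 8); (H, 5, A, 5); (H, 5, H, 5)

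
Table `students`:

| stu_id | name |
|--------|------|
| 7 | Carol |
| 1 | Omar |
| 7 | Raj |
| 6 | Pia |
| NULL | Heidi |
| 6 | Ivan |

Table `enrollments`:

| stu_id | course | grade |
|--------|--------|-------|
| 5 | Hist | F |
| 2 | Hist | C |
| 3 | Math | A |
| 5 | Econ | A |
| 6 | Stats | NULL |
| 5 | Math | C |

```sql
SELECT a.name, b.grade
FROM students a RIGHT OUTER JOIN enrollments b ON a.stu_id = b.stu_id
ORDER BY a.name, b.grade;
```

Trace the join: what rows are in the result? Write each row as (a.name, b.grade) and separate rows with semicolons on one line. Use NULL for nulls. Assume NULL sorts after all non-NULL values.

RIGHT JOIN keeps every row from `enrollments`; unmatched rows get NULL for `students`'s columns.
Matching on a.stu_id = b.stu_id. A NULL in a compared column never satisfies the condition.
Matched pairs: 2; unmatched b rows kept: 5.

(Ivan, NULL); (Pia, NULL); (NULL, A); (NULL, A); (NULL, C); (NULL, C); (NULL, F)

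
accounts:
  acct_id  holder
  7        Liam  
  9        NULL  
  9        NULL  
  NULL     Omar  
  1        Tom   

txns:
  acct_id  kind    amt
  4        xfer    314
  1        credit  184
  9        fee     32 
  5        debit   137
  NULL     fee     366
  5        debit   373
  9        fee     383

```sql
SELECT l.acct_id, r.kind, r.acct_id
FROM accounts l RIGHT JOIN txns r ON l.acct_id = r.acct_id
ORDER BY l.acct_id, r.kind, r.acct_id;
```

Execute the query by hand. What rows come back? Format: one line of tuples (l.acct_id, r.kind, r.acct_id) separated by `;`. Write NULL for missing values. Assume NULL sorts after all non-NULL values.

(1, credit, 1); (9, fee, 9); (9, fee, 9); (9, fee, 9); (9, fee, 9); (NULL, debit, 5); (NULL, debit, 5); (NULL, fee, NULL); (NULL, xfer, 4)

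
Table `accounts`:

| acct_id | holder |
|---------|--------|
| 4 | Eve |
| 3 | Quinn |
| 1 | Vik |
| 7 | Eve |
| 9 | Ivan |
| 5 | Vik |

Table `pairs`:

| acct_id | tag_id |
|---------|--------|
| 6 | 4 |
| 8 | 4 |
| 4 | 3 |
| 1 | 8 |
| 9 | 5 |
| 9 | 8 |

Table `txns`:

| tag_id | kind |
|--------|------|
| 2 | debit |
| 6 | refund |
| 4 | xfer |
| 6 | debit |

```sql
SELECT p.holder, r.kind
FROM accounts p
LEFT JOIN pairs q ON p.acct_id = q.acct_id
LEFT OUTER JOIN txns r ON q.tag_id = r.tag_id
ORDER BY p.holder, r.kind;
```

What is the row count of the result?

Joins associate left-to-right: accounts LEFT JOIN pairs on acct_id gives 7 intermediate row(s).
Then LEFT JOIN `txns r` on tag_id: each of those 7 rows is kept; rows whose q.tag_id has no match in r get NULL for r's columns.
Result: 7 row(s).

7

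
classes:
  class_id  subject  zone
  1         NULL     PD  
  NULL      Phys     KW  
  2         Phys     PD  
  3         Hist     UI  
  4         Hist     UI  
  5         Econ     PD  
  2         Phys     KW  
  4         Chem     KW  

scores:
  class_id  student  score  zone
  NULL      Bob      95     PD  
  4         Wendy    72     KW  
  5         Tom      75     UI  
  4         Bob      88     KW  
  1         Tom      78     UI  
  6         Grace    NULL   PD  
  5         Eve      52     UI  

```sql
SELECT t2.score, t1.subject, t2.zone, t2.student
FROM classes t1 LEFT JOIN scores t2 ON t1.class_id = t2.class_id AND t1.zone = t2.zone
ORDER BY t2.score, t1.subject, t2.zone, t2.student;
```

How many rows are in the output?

LEFT JOIN keeps every row from `classes`; unmatched rows get NULL for `scores`'s columns.
Matching on t1.class_id = t2.class_id AND t1.zone = t2.zone. A NULL in a compared column never satisfies the condition.
- class_id=1, zone=PD: no t2 row matches, row kept with t2 columns NULL.
- class_id=NULL, zone=KW: no t2 row matches, row kept with t2 columns NULL.
- class_id=2, zone=PD: no t2 row matches, row kept with t2 columns NULL.
- class_id=3, zone=UI: no t2 row matches, row kept with t2 columns NULL.
- class_id=4, zone=UI: no t2 row matches, row kept with t2 columns NULL.
- class_id=5, zone=PD: no t2 row matches, row kept with t2 columns NULL.
- class_id=2, zone=KW: no t2 row matches, row kept with t2 columns NULL.
- class_id=4, zone=KW: 2 matching t2 row(s), so 2 row(s) emitted.
Total: 2 matched + 7 padded = 9 rows.

9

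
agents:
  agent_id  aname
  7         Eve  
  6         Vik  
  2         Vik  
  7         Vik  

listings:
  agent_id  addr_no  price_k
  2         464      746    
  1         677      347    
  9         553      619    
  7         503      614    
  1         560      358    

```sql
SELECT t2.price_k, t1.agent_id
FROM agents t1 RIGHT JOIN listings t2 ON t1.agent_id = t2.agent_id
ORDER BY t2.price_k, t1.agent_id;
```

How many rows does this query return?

6

RIGHT JOIN keeps every row from `listings`; unmatched rows get NULL for `agents`'s columns.
Matching on t1.agent_id = t2.agent_id.
Matched pairs: 3; unmatched t2 rows kept: 3.
Total: 3 matched + 3 padded = 6 rows.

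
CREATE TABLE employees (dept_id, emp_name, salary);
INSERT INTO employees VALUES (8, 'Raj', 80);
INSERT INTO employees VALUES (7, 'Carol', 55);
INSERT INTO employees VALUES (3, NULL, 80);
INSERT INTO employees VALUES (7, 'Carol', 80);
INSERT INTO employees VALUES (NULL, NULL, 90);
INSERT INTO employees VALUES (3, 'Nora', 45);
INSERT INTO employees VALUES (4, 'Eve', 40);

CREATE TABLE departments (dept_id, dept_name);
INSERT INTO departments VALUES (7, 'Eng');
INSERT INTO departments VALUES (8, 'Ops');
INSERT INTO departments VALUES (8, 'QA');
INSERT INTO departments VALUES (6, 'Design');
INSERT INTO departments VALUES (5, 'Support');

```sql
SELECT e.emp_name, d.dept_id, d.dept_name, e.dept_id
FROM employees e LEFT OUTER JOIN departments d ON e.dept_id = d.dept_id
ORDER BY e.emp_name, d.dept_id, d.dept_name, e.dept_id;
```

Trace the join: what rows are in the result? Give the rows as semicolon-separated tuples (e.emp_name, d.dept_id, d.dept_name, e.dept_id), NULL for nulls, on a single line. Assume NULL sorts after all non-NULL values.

LEFT JOIN keeps every row from `employees`; unmatched rows get NULL for `departments`'s columns.
Matching on e.dept_id = d.dept_id. A NULL in a compared column never satisfies the condition.
- e (dept_id=8) pairs with 2 row(s) of d.
- e (dept_id=7) pairs with 1 row(s) of d.
- e (dept_id=3) has no partner → padded with NULL.
- e (dept_id=7) pairs with 1 row(s) of d.
- e (dept_id=NULL) has no partner → padded with NULL.
- e (dept_id=3) has no partner → padded with NULL.
- e (dept_id=4) has no partner → padded with NULL.
After projecting and ordering:
e.emp_name | d.dept_id | d.dept_name | e.dept_id
Carol | 7 | Eng | 7
Carol | 7 | Eng | 7
Eve | NULL | NULL | 4
Nora | NULL | NULL | 3
Raj | 8 | Ops | 8
Raj | 8 | QA | 8
NULL | NULL | NULL | 3
NULL | NULL | NULL | NULL

(Carol, 7, Eng, 7); (Carol, 7, Eng, 7); (Eve, NULL, NULL, 4); (Nora, NULL, NULL, 3); (Raj, 8, Ops, 8); (Raj, 8, QA, 8); (NULL, NULL, NULL, 3); (NULL, NULL, NULL, NULL)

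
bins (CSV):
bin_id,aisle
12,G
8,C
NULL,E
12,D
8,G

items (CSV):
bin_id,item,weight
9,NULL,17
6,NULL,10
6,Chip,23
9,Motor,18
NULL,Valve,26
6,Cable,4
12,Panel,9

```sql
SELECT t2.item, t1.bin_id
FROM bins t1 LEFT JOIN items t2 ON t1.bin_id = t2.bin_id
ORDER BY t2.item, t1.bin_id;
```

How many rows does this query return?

5

LEFT JOIN keeps every row from `bins`; unmatched rows get NULL for `items`'s columns.
Matching on t1.bin_id = t2.bin_id. A NULL in a compared column never satisfies the condition.
- bin_id=12: 1 matching t2 row(s), so 1 row(s) emitted.
- bin_id=8: no t2 row matches, row kept with t2 columns NULL.
- bin_id=NULL: no t2 row matches, row kept with t2 columns NULL.
- bin_id=12: 1 matching t2 row(s), so 1 row(s) emitted.
- bin_id=8: no t2 row matches, row kept with t2 columns NULL.
Total: 2 matched + 3 padded = 5 rows.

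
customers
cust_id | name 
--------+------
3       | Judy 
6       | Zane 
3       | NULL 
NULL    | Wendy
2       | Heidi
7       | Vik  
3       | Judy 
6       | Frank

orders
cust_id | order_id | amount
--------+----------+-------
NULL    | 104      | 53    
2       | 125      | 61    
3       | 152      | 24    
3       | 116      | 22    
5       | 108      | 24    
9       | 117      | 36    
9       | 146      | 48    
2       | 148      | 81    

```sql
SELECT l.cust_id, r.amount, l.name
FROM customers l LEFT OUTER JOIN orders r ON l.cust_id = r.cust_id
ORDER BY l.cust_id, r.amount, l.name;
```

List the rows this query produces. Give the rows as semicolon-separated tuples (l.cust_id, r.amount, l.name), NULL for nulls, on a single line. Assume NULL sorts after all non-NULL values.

(2, 61, Heidi); (2, 81, Heidi); (3, 22, Judy); (3, 22, Judy); (3, 22, NULL); (3, 24, Judy); (3, 24, Judy); (3, 24, NULL); (6, NULL, Frank); (6, NULL, Zane); (7, NULL, Vik); (NULL, NULL, Wendy)

LEFT JOIN keeps every row from `customers`; unmatched rows get NULL for `orders`'s columns.
Matching on l.cust_id = r.cust_id. A NULL in a compared column never satisfies the condition.
- cust_id=3: 2 matching r row(s), so 2 row(s) emitted.
- cust_id=6: no r row matches, row kept with r columns NULL.
- cust_id=3: 2 matching r row(s), so 2 row(s) emitted.
- cust_id=NULL: no r row matches, row kept with r columns NULL.
- cust_id=2: 2 matching r row(s), so 2 row(s) emitted.
- cust_id=7: no r row matches, row kept with r columns NULL.
- cust_id=3: 2 matching r row(s), so 2 row(s) emitted.
- cust_id=6: no r row matches, row kept with r columns NULL.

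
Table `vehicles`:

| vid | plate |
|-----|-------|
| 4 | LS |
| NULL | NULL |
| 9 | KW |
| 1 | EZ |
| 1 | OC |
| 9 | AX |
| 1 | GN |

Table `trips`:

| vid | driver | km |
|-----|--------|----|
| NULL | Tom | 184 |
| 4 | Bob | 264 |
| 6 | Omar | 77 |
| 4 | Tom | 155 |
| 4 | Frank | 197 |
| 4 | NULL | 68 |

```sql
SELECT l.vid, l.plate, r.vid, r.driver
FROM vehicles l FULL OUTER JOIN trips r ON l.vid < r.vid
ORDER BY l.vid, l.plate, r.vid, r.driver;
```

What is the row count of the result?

FULL OUTER JOIN keeps every row from both sides; unmatched rows get NULL for the other side's columns.
Matching on l.vid < r.vid. A NULL in a compared column never satisfies the condition.
- l row (vid=4): matches 1 r row(s) → 1 output row(s).
- l row (vid=NULL): no match → kept, r columns NULL.
- l row (vid=9): no match → kept, r columns NULL.
- l row (vid=1): matches 5 r row(s) → 5 output row(s).
- l row (vid=1): matches 5 r row(s) → 5 output row(s).
- l row (vid=9): no match → kept, r columns NULL.
- l row (vid=1): matches 5 r row(s) → 5 output row(s).
- 1 row(s) from r found no l partner → padded with NULL.
Total: 16 matched + 4 padded = 20 rows.

20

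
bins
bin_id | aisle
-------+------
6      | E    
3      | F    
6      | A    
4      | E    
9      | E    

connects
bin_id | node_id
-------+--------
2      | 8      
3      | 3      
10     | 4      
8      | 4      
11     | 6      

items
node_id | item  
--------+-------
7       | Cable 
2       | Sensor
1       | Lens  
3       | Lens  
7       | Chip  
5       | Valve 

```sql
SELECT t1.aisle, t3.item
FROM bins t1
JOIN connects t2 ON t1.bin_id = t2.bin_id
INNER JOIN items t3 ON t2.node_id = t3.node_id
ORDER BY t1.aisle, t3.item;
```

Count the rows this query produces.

1

Evaluate left to right. First `bins t1 INNER JOIN connects t2` on bin_id: 1 row(s).
Then INNER JOIN `items t3` on node_id: keep only rows whose t2.node_id appears in t3.
Result: 1 row(s).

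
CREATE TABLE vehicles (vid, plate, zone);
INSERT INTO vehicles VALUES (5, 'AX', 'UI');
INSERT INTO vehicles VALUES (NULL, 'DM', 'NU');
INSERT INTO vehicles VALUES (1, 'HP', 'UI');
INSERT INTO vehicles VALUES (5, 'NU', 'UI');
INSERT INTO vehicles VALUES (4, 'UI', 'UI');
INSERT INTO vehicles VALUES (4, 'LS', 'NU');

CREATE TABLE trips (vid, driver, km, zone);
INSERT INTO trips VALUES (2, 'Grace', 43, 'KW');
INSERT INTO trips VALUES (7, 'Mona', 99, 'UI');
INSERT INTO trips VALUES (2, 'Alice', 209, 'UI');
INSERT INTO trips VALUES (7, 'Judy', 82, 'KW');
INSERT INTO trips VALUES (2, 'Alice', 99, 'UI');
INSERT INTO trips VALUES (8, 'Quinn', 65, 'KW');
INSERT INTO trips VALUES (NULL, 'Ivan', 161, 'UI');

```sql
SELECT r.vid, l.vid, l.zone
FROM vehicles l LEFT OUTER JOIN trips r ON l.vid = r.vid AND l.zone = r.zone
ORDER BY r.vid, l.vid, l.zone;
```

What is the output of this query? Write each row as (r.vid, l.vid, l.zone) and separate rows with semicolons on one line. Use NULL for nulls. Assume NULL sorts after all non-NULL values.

(NULL, 1, UI); (NULL, 4, NU); (NULL, 4, UI); (NULL, 5, UI); (NULL, 5, UI); (NULL, NULL, NU)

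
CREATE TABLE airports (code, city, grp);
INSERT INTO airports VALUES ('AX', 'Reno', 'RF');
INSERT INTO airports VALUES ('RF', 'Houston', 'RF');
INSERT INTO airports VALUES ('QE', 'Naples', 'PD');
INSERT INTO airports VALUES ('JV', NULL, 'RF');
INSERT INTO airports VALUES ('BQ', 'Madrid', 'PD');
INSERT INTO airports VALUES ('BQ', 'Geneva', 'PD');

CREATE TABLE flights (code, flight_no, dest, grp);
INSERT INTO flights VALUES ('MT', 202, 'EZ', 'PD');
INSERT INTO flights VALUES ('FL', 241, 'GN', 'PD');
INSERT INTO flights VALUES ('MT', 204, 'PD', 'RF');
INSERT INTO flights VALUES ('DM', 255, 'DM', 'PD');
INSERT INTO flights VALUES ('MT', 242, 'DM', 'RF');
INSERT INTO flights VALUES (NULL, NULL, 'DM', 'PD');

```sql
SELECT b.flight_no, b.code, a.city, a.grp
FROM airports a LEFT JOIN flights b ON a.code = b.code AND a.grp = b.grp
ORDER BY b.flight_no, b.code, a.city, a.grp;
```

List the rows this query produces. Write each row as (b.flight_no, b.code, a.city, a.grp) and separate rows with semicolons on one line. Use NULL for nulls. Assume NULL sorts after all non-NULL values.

(NULL, NULL, Geneva, PD); (NULL, NULL, Houston, RF); (NULL, NULL, Madrid, PD); (NULL, NULL, Naples, PD); (NULL, NULL, Reno, RF); (NULL, NULL, NULL, RF)

LEFT JOIN keeps every row from `airports`; unmatched rows get NULL for `flights`'s columns.
Matching on a.code = b.code AND a.grp = b.grp. A NULL in a compared column never satisfies the condition.
- code=AX, grp=RF: no b row matches, row kept with b columns NULL.
- code=RF, grp=RF: no b row matches, row kept with b columns NULL.
- code=QE, grp=PD: no b row matches, row kept with b columns NULL.
- code=JV, grp=RF: no b row matches, row kept with b columns NULL.
- code=BQ, grp=PD: no b row matches, row kept with b columns NULL.
- code=BQ, grp=PD: no b row matches, row kept with b columns NULL.
After projecting and ordering:
b.flight_no | b.code | a.city | a.grp
NULL | NULL | Geneva | PD
NULL | NULL | Houston | RF
NULL | NULL | Madrid | PD
NULL | NULL | Naples | PD
NULL | NULL | Reno | RF
NULL | NULL | NULL | RF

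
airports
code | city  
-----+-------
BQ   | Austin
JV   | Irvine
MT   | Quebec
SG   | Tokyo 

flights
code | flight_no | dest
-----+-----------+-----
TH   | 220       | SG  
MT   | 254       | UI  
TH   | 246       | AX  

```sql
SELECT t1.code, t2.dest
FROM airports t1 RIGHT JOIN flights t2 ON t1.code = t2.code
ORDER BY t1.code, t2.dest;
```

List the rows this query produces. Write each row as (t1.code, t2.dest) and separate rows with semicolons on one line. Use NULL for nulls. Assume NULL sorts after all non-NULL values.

RIGHT JOIN keeps every row from `flights`; unmatched rows get NULL for `airports`'s columns.
Matching on t1.code = t2.code.
- t1 (code=BQ) has no partner in t2.
- t1 (code=JV) has no partner in t2.
- t1 (code=MT) pairs with 1 row(s) of t2.
- t1 (code=SG) has no partner in t2.
- 2 row(s) from t2 found no t1 partner → padded with NULL.
After projecting and ordering:
t1.code | t2.dest
MT | UI
NULL | AX
NULL | SG

(MT, UI); (NULL, AX); (NULL, SG)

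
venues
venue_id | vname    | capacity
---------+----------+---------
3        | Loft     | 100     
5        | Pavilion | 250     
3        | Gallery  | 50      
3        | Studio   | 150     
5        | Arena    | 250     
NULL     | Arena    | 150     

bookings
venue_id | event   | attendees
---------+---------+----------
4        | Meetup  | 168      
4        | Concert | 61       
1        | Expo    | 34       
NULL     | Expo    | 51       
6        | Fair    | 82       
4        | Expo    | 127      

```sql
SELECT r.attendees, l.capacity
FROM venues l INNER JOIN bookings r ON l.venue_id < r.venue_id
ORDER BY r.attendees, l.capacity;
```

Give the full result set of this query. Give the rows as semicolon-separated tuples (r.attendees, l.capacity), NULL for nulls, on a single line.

INNER JOIN keeps only pairs where the ON condition holds.
Matching on l.venue_id < r.venue_id. A NULL in a compared column never satisfies the condition.
- l (venue_id=3) pairs with 4 row(s) of r.
- l (venue_id=5) pairs with 1 row(s) of r.
- l (venue_id=3) pairs with 4 row(s) of r.
- l (venue_id=3) pairs with 4 row(s) of r.
- l (venue_id=5) pairs with 1 row(s) of r.
- l (venue_id=NULL) has no partner → excluded.

(61, 50); (61, 100); (61, 150); (82, 50); (82, 100); (82, 150); (82, 250); (82, 250); (127, 50); (127, 100); (127, 150); (168, 50); (168, 100); (168, 150)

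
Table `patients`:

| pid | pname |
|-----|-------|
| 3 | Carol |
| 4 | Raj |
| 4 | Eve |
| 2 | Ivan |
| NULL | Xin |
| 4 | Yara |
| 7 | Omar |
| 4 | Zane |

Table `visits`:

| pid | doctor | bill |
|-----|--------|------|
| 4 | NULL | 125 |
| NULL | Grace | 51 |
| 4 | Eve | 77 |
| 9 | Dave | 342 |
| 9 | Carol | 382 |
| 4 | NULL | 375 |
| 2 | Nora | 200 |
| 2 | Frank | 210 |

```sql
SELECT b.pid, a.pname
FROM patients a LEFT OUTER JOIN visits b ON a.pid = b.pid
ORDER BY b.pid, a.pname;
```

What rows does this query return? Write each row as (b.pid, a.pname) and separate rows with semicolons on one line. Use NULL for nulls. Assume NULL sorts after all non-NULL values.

LEFT JOIN keeps every row from `patients`; unmatched rows get NULL for `visits`'s columns.
Matching on a.pid = b.pid. A NULL in a compared column never satisfies the condition.
- a row (pid=3): no match → kept, b columns NULL.
- a row (pid=4): matches 3 b row(s) → 3 output row(s).
- a row (pid=4): matches 3 b row(s) → 3 output row(s).
- a row (pid=2): matches 2 b row(s) → 2 output row(s).
- a row (pid=NULL): no match → kept, b columns NULL.
- a row (pid=4): matches 3 b row(s) → 3 output row(s).
- a row (pid=7): no match → kept, b columns NULL.
- a row (pid=4): matches 3 b row(s) → 3 output row(s).

(2, Ivan); (2, Ivan); (4, Eve); (4, Eve); (4, Eve); (4, Raj); (4, Raj); (4, Raj); (4, Yara); (4, Yara); (4, Yara); (4, Zane); (4, Zane); (4, Zane); (NULL, Carol); (NULL, Omar); (NULL, Xin)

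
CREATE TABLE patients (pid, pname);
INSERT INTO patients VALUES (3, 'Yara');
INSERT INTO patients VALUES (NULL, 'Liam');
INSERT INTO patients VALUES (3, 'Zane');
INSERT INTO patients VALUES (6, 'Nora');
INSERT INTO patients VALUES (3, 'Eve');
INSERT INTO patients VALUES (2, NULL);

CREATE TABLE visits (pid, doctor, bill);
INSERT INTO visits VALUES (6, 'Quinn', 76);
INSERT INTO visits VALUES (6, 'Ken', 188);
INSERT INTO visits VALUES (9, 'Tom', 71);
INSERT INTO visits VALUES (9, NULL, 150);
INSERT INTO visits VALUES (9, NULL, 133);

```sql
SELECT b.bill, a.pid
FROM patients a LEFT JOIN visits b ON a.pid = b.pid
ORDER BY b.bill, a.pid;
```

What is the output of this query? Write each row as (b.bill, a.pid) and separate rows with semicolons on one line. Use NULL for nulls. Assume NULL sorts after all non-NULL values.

LEFT JOIN keeps every row from `patients`; unmatched rows get NULL for `visits`'s columns.
Matching on a.pid = b.pid. A NULL in a compared column never satisfies the condition.
- a (pid=3) has no partner → padded with NULL.
- a (pid=NULL) has no partner → padded with NULL.
- a (pid=3) has no partner → padded with NULL.
- a (pid=6) pairs with 2 row(s) of b.
- a (pid=3) has no partner → padded with NULL.
- a (pid=2) has no partner → padded with NULL.
After projecting and ordering:
b.bill | a.pid
76 | 6
188 | 6
NULL | 2
NULL | 3
NULL | 3
NULL | 3
NULL | NULL

(76, 6); (188, 6); (NULL, 2); (NULL, 3); (NULL, 3); (NULL, 3); (NULL, NULL)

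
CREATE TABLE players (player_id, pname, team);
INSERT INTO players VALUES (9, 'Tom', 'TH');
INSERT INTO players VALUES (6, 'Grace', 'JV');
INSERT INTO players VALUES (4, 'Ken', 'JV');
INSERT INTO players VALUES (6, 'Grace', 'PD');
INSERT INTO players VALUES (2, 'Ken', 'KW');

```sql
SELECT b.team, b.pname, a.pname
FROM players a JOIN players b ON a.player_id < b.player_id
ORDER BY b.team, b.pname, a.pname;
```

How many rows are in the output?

INNER JOIN keeps only pairs where the ON condition holds.
Matching on a.player_id < b.player_id.
- player_id=9: no matching b row, dropped.
- player_id=6: 1 matching b row(s), so 1 row(s) emitted.
- player_id=4: 3 matching b row(s), so 3 row(s) emitted.
- player_id=6: 1 matching b row(s), so 1 row(s) emitted.
- player_id=2: 4 matching b row(s), so 4 row(s) emitted.
Total: 9 rows.

9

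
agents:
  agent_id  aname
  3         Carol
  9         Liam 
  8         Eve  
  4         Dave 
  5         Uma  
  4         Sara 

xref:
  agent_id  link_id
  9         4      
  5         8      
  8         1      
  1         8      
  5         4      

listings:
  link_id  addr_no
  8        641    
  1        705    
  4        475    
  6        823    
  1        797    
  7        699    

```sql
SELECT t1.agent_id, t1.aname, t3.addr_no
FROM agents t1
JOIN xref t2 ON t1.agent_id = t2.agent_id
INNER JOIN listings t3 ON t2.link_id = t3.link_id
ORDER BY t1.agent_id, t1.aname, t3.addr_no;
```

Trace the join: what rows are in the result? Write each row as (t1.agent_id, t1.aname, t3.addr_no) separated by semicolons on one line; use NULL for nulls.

Evaluate left to right. First `agents t1 INNER JOIN xref t2` on agent_id: 4 row(s).
Then INNER JOIN `listings t3` on link_id: keep only rows whose t2.link_id appears in t3.

(5, Uma, 475); (5, Uma, 641); (8, Eve, 705); (8, Eve, 797); (9, Liam, 475)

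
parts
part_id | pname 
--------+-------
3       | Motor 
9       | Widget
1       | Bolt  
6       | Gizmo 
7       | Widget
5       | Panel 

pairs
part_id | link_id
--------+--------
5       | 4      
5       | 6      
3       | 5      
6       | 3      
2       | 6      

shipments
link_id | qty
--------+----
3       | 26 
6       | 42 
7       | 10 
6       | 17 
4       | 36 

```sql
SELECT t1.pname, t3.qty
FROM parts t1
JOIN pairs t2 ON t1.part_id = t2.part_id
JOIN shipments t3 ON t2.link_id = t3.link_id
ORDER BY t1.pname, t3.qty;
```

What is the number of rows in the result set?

4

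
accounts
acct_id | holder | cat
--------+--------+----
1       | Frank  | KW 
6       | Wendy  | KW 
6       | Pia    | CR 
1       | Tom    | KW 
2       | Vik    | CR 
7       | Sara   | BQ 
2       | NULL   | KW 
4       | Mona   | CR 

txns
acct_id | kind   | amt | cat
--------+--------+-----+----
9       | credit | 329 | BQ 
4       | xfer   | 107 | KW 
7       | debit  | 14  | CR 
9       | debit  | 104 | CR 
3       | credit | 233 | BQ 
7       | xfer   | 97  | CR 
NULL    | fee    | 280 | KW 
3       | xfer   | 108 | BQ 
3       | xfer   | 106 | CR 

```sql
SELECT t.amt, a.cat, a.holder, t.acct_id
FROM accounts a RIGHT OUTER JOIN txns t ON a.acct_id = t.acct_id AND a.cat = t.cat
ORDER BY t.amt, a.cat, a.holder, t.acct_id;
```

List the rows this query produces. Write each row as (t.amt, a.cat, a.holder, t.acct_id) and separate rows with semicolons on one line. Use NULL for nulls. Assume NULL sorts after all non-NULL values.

(14, NULL, NULL, 7); (97, NULL, NULL, 7); (104, NULL, NULL, 9); (106, NULL, NULL, 3); (107, NULL, NULL, 4); (108, NULL, NULL, 3); (233, NULL, NULL, 3); (280, NULL, NULL, NULL); (329, NULL, NULL, 9)

RIGHT JOIN keeps every row from `txns`; unmatched rows get NULL for `accounts`'s columns.
Matching on a.acct_id = t.acct_id AND a.cat = t.cat. A NULL in a compared column never satisfies the condition.
- a row (acct_id=1, cat=KW): no match.
- a row (acct_id=6, cat=KW): no match.
- a row (acct_id=6, cat=CR): no match.
- a row (acct_id=1, cat=KW): no match.
- a row (acct_id=2, cat=CR): no match.
- a row (acct_id=7, cat=BQ): no match.
- a row (acct_id=2, cat=KW): no match.
- a row (acct_id=4, cat=CR): no match.
- 9 t row(s) had no a match → kept, a columns NULL.
After projecting and ordering:
t.amt | a.cat | a.holder | t.acct_id
14 | NULL | NULL | 7
97 | NULL | NULL | 7
104 | NULL | NULL | 9
106 | NULL | NULL | 3
107 | NULL | NULL | 4
108 | NULL | NULL | 3
233 | NULL | NULL | 3
280 | NULL | NULL | NULL
329 | NULL | NULL | 9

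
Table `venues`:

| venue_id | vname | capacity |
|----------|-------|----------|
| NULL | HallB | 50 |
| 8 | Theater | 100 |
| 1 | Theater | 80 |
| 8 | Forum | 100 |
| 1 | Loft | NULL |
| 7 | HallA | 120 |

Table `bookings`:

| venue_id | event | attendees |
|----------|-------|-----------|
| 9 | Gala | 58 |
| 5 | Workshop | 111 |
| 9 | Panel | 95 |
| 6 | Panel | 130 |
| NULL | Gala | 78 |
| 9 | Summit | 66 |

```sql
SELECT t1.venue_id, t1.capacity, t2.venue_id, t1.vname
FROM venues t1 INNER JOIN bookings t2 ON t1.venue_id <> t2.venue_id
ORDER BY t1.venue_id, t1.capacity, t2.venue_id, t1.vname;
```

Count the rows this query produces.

25

INNER JOIN keeps only pairs where the ON condition holds.
Matching on t1.venue_id <> t2.venue_id. A NULL in a compared column never satisfies the condition.
- venue_id=NULL: no matching t2 row, dropped.
- venue_id=8: 5 matching t2 row(s), so 5 row(s) emitted.
- venue_id=1: 5 matching t2 row(s), so 5 row(s) emitted.
- venue_id=8: 5 matching t2 row(s), so 5 row(s) emitted.
- venue_id=1: 5 matching t2 row(s), so 5 row(s) emitted.
- venue_id=7: 5 matching t2 row(s), so 5 row(s) emitted.
Total: 25 rows.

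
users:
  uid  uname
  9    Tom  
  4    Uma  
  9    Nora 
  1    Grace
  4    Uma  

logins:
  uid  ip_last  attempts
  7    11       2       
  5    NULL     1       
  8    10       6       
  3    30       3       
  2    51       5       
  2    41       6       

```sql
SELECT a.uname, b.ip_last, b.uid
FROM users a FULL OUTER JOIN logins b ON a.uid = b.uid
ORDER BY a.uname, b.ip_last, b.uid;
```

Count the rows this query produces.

11

FULL OUTER JOIN keeps every row from both sides; unmatched rows get NULL for the other side's columns.
Matching on a.uid = b.uid.
- a row (uid=9): no match → kept, b columns NULL.
- a row (uid=4): no match → kept, b columns NULL.
- a row (uid=9): no match → kept, b columns NULL.
- a row (uid=1): no match → kept, b columns NULL.
- a row (uid=4): no match → kept, b columns NULL.
- 6 row(s) from b found no a partner → padded with NULL.
Total: 0 matched + 11 padded = 11 rows.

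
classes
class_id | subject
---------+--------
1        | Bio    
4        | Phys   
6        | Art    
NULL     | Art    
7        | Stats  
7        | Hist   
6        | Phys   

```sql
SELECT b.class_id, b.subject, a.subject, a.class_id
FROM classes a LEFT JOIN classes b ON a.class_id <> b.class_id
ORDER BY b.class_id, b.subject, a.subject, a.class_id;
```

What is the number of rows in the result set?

27

LEFT JOIN keeps every row from `classes a`; unmatched rows get NULL for `classes b`'s columns.
Matching on a.class_id <> b.class_id. A NULL in a compared column never satisfies the condition.
- a[0] class_id=1 → 5 match(es) in b → 5 row(s).
- a[1] class_id=4 → 5 match(es) in b → 5 row(s).
- a[2] class_id=6 → 4 match(es) in b → 4 row(s).
- a[3] class_id=NULL → no match; kept with NULLs on the b side.
- a[4] class_id=7 → 4 match(es) in b → 4 row(s).
- a[5] class_id=7 → 4 match(es) in b → 4 row(s).
- a[6] class_id=6 → 4 match(es) in b → 4 row(s).
Total: 26 matched + 1 padded = 27 rows.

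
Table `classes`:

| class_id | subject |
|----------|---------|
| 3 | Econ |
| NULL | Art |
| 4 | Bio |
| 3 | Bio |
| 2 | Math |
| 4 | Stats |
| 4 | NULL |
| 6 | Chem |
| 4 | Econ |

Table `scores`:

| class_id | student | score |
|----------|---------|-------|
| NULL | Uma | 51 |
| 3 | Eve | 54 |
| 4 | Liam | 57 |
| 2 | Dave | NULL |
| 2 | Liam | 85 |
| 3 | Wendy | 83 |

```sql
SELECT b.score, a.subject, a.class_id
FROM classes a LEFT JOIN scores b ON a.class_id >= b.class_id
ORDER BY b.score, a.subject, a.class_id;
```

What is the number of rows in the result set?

36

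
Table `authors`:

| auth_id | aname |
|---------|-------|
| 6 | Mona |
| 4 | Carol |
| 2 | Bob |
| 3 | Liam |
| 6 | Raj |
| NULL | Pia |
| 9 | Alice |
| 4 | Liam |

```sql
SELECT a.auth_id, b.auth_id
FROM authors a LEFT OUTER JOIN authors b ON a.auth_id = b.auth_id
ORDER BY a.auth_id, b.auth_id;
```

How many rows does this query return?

12

LEFT JOIN keeps every row from `authors a`; unmatched rows get NULL for `authors b`'s columns.
Matching on a.auth_id = b.auth_id. A NULL in a compared column never satisfies the condition.
- a row (auth_id=6): matches 2 b row(s) → 2 output row(s).
- a row (auth_id=4): matches 2 b row(s) → 2 output row(s).
- a row (auth_id=2): matches 1 b row(s) → 1 output row(s).
- a row (auth_id=3): matches 1 b row(s) → 1 output row(s).
- a row (auth_id=6): matches 2 b row(s) → 2 output row(s).
- a row (auth_id=NULL): no match → kept, b columns NULL.
- a row (auth_id=9): matches 1 b row(s) → 1 output row(s).
- a row (auth_id=4): matches 2 b row(s) → 2 output row(s).
Total: 11 matched + 1 padded = 12 rows.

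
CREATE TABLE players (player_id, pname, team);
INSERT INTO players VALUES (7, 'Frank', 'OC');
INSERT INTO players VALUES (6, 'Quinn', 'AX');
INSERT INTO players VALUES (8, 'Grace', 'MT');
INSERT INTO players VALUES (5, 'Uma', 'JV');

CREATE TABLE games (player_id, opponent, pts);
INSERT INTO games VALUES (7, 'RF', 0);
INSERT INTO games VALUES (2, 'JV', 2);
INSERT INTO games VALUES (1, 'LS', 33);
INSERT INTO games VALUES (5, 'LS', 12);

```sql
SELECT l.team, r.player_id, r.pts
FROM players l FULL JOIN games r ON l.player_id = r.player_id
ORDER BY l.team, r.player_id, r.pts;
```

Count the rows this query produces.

FULL OUTER JOIN keeps every row from both sides; unmatched rows get NULL for the other side's columns.
Matching on l.player_id = r.player_id.
Matched pairs: 2; unmatched l rows kept: 2; unmatched r rows kept: 2.
Total: 2 matched + 4 padded = 6 rows.

6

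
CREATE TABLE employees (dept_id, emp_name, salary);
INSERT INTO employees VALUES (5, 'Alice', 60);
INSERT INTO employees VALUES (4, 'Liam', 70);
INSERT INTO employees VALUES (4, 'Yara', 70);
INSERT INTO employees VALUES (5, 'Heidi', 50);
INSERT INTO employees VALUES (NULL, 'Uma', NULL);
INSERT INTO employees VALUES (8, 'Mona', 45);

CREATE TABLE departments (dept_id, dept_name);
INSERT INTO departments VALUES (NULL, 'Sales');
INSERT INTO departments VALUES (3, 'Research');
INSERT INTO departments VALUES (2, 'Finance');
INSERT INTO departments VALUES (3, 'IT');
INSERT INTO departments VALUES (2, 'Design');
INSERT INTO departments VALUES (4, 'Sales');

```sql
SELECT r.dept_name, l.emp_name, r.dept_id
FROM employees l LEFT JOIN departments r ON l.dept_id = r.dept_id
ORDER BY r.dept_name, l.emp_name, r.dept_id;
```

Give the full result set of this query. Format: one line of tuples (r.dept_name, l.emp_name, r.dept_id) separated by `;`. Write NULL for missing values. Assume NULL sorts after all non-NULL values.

(Sales, Liam, 4); (Sales, Yara, 4); (NULL, Alice, NULL); (NULL, Heidi, NULL); (NULL, Mona, NULL); (NULL, Uma, NULL)

LEFT JOIN keeps every row from `employees`; unmatched rows get NULL for `departments`'s columns.
Matching on l.dept_id = r.dept_id. A NULL in a compared column never satisfies the condition.
Matched pairs: 2; unmatched l rows kept: 4.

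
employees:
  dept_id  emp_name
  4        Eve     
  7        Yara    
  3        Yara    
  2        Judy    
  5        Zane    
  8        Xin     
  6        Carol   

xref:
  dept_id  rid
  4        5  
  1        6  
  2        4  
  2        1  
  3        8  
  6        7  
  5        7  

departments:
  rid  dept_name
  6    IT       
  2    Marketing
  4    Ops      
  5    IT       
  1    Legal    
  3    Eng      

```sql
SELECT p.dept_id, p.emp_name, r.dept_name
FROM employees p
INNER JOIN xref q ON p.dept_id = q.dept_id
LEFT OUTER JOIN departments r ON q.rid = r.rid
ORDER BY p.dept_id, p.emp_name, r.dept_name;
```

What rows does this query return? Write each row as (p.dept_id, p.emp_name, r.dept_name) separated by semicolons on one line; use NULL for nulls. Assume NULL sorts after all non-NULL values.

(2, Judy, Legal); (2, Judy, Ops); (3, Yara, NULL); (4, Eve, IT); (5, Zane, NULL); (6, Carol, NULL)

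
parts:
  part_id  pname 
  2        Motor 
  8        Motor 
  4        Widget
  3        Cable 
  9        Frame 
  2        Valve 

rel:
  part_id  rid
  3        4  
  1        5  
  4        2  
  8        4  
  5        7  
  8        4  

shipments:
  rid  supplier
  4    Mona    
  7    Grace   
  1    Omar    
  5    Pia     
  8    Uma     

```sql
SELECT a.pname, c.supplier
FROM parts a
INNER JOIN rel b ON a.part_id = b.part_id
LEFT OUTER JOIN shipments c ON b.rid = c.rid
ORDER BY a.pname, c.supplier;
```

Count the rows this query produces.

Step 1 — a INNER JOIN b on part_id → 4 row(s).
Then LEFT JOIN `shipments c` on rid: each of those 4 rows is kept; rows whose b.rid has no match in c get NULL for c's columns.
Result: 4 row(s).

4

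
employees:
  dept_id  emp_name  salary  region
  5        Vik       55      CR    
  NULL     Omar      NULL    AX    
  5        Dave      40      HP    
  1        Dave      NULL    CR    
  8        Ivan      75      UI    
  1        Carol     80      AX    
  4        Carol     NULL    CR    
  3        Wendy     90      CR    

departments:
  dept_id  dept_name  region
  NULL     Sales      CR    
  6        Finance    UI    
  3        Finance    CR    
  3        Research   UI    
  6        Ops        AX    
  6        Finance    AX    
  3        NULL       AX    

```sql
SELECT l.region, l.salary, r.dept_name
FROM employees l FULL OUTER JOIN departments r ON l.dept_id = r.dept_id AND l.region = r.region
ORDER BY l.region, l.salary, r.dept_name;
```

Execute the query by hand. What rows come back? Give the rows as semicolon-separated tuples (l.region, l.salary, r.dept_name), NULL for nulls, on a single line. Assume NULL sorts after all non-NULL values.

(AX, 80, NULL); (AX, NULL, NULL); (CR, 55, NULL); (CR, 90, Finance); (CR, NULL, NULL); (CR, NULL, NULL); (HP, 40, NULL); (UI, 75, NULL); (NULL, NULL, Finance); (NULL, NULL, Finance); (NULL, NULL, Ops); (NULL, NULL, Research); (NULL, NULL, Sales); (NULL, NULL, NULL)

FULL OUTER JOIN keeps every row from both sides; unmatched rows get NULL for the other side's columns.
Matching on l.dept_id = r.dept_id AND l.region = r.region. A NULL in a compared column never satisfies the condition.
Matched pairs: 1; unmatched l rows kept: 7; unmatched r rows kept: 6.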